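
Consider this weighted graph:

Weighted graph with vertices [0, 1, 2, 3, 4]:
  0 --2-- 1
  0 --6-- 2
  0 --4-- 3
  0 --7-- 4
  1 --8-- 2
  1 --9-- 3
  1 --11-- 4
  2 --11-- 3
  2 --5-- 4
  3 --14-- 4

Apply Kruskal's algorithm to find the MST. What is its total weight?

Applying Kruskal's algorithm (sort edges by weight, add if no cycle):
  Add (0,1) w=2
  Add (0,3) w=4
  Add (2,4) w=5
  Add (0,2) w=6
  Skip (0,4) w=7 (creates cycle)
  Skip (1,2) w=8 (creates cycle)
  Skip (1,3) w=9 (creates cycle)
  Skip (1,4) w=11 (creates cycle)
  Skip (2,3) w=11 (creates cycle)
  Skip (3,4) w=14 (creates cycle)
MST weight = 17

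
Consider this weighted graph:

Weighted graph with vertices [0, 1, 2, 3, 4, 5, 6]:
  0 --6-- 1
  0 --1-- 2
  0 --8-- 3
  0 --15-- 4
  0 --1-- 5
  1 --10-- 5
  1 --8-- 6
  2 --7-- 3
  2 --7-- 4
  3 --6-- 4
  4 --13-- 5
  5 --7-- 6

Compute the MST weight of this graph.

Applying Kruskal's algorithm (sort edges by weight, add if no cycle):
  Add (0,5) w=1
  Add (0,2) w=1
  Add (0,1) w=6
  Add (3,4) w=6
  Add (2,3) w=7
  Skip (2,4) w=7 (creates cycle)
  Add (5,6) w=7
  Skip (0,3) w=8 (creates cycle)
  Skip (1,6) w=8 (creates cycle)
  Skip (1,5) w=10 (creates cycle)
  Skip (4,5) w=13 (creates cycle)
  Skip (0,4) w=15 (creates cycle)
MST weight = 28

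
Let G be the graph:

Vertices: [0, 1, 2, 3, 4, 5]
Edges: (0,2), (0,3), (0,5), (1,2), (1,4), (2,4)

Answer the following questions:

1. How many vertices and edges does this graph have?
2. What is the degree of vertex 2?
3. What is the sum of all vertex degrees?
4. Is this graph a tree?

Count: 6 vertices, 6 edges.
Vertex 2 has neighbors [0, 1, 4], degree = 3.
Handshaking lemma: 2 * 6 = 12.
A tree on 6 vertices has 5 edges. This graph has 6 edges (1 extra). Not a tree.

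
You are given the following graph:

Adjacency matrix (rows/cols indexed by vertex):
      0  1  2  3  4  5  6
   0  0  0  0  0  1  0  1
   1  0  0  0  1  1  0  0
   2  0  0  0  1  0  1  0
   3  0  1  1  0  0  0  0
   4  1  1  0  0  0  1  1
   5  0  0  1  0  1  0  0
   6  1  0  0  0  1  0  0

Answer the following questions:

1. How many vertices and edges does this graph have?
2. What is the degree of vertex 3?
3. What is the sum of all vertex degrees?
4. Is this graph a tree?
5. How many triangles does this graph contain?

Count: 7 vertices, 8 edges.
Vertex 3 has neighbors [1, 2], degree = 2.
Handshaking lemma: 2 * 8 = 16.
A tree on 7 vertices has 6 edges. This graph has 8 edges (2 extra). Not a tree.
Number of triangles = 1.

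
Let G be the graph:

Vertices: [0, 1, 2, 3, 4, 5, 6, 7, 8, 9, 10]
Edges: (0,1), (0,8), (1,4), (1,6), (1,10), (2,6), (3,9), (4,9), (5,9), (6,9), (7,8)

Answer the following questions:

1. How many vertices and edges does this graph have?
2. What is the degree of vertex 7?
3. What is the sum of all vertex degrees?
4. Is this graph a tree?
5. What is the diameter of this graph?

Count: 11 vertices, 11 edges.
Vertex 7 has neighbors [8], degree = 1.
Handshaking lemma: 2 * 11 = 22.
A tree on 11 vertices has 10 edges. This graph has 11 edges (1 extra). Not a tree.
Diameter (longest shortest path) = 6.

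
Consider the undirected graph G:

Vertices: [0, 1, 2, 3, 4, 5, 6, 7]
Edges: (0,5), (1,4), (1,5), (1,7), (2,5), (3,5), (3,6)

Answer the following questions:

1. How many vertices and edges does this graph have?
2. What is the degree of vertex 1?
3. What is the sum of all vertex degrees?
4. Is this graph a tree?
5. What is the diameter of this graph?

Count: 8 vertices, 7 edges.
Vertex 1 has neighbors [4, 5, 7], degree = 3.
Handshaking lemma: 2 * 7 = 14.
A graph is a tree iff it is connected and has exactly n-1 edges. This graph is connected (all 8 vertices in one component) and has 8-1 = 7 edges. It is a tree.
Diameter (longest shortest path) = 4.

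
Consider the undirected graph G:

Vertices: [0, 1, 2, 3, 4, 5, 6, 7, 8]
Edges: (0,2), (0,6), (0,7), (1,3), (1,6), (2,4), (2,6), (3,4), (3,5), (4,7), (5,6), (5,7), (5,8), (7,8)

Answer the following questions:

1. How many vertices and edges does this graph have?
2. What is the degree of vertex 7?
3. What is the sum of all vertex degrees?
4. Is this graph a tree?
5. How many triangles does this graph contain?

Count: 9 vertices, 14 edges.
Vertex 7 has neighbors [0, 4, 5, 8], degree = 4.
Handshaking lemma: 2 * 14 = 28.
A tree on 9 vertices has 8 edges. This graph has 14 edges (6 extra). Not a tree.
Number of triangles = 2.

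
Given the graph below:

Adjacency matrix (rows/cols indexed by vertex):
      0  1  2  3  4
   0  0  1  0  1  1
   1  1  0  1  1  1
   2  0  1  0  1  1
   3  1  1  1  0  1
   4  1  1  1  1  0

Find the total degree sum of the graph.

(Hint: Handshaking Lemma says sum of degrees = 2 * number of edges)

Count edges: 9 edges.
By Handshaking Lemma: sum of degrees = 2 * 9 = 18.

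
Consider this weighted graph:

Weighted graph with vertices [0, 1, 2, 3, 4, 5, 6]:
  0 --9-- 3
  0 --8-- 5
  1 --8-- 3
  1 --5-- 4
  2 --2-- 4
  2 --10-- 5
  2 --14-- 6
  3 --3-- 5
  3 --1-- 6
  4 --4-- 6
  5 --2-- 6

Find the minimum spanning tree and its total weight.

Applying Kruskal's algorithm (sort edges by weight, add if no cycle):
  Add (3,6) w=1
  Add (2,4) w=2
  Add (5,6) w=2
  Skip (3,5) w=3 (creates cycle)
  Add (4,6) w=4
  Add (1,4) w=5
  Add (0,5) w=8
  Skip (1,3) w=8 (creates cycle)
  Skip (0,3) w=9 (creates cycle)
  Skip (2,5) w=10 (creates cycle)
  Skip (2,6) w=14 (creates cycle)
MST weight = 22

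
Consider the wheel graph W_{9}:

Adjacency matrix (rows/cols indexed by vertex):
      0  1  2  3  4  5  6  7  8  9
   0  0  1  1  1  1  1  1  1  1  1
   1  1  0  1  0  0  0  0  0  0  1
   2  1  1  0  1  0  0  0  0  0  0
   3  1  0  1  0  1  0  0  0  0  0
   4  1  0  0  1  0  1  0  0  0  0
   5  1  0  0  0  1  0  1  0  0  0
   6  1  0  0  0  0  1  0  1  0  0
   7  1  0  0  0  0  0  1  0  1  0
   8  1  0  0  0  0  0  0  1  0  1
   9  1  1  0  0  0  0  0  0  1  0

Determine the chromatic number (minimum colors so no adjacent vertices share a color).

W_{9} = C_{9} plus a hub adjacent to every cycle vertex.
The outer cycle needs 3 colors (odd cycle); the hub is adjacent to all of them so needs a fresh color.
Chromatic number = 3 + 1 = 4.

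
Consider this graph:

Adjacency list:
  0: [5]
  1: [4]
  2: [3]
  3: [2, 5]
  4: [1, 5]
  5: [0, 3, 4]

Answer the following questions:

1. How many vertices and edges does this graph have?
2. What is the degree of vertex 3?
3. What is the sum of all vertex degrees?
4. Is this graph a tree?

Count: 6 vertices, 5 edges.
Vertex 3 has neighbors [2, 5], degree = 2.
Handshaking lemma: 2 * 5 = 10.
A graph is a tree iff it is connected and has exactly n-1 edges. This graph is connected (all 6 vertices in one component) and has 6-1 = 5 edges. It is a tree.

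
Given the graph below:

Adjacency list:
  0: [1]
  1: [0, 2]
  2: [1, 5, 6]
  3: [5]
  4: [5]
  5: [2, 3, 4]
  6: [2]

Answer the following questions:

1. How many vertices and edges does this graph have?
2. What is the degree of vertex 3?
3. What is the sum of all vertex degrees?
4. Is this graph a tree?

Count: 7 vertices, 6 edges.
Vertex 3 has neighbors [5], degree = 1.
Handshaking lemma: 2 * 6 = 12.
A graph is a tree iff it is connected and has exactly n-1 edges. This graph is connected (all 7 vertices in one component) and has 7-1 = 6 edges. It is a tree.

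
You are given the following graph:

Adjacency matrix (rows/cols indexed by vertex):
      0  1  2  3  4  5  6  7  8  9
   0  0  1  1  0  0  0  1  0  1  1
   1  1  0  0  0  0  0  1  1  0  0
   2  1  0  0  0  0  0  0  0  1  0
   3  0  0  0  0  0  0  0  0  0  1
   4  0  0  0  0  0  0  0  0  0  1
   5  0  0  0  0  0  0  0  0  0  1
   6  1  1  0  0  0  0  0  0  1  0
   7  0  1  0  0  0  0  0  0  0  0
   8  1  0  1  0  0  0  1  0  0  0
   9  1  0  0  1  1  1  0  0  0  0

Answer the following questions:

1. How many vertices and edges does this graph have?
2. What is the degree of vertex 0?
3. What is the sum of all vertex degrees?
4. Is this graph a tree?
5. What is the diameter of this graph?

Count: 10 vertices, 12 edges.
Vertex 0 has neighbors [1, 2, 6, 8, 9], degree = 5.
Handshaking lemma: 2 * 12 = 24.
A tree on 10 vertices has 9 edges. This graph has 12 edges (3 extra). Not a tree.
Diameter (longest shortest path) = 4.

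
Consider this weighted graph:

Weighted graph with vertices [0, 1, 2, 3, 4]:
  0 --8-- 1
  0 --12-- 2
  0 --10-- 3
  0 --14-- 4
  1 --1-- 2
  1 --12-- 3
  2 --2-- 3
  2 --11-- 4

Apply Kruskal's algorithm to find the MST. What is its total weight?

Applying Kruskal's algorithm (sort edges by weight, add if no cycle):
  Add (1,2) w=1
  Add (2,3) w=2
  Add (0,1) w=8
  Skip (0,3) w=10 (creates cycle)
  Add (2,4) w=11
  Skip (0,2) w=12 (creates cycle)
  Skip (1,3) w=12 (creates cycle)
  Skip (0,4) w=14 (creates cycle)
MST weight = 22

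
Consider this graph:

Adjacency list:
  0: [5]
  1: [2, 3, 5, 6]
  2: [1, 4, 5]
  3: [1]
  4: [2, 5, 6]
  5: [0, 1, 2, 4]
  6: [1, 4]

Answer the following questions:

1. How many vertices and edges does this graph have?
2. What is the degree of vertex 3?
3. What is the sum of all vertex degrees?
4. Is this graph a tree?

Count: 7 vertices, 9 edges.
Vertex 3 has neighbors [1], degree = 1.
Handshaking lemma: 2 * 9 = 18.
A tree on 7 vertices has 6 edges. This graph has 9 edges (3 extra). Not a tree.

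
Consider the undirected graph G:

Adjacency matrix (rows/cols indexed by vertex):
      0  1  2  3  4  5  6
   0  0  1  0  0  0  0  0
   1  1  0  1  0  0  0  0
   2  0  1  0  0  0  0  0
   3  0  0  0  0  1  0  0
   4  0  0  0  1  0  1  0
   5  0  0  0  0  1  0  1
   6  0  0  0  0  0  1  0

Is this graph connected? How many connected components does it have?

Checking connectivity: the graph has 2 connected component(s).
Components: [[0, 1, 2], [3, 4, 5, 6]]. The graph is NOT connected.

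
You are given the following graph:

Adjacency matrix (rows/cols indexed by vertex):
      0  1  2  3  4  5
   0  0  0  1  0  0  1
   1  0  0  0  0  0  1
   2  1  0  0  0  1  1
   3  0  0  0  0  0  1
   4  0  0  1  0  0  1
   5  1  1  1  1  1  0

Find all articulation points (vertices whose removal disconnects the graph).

An articulation point is a vertex whose removal disconnects the graph.
Articulation points: [5]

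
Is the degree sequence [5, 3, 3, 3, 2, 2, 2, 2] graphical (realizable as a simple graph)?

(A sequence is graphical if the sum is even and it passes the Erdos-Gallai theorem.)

Sum of degrees = 22. Sum is even and passes Erdos-Gallai. The sequence IS graphical.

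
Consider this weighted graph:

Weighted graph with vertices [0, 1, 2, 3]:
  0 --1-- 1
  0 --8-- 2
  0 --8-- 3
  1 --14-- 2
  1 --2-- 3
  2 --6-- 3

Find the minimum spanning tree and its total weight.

Applying Kruskal's algorithm (sort edges by weight, add if no cycle):
  Add (0,1) w=1
  Add (1,3) w=2
  Add (2,3) w=6
  Skip (0,3) w=8 (creates cycle)
  Skip (0,2) w=8 (creates cycle)
  Skip (1,2) w=14 (creates cycle)
MST weight = 9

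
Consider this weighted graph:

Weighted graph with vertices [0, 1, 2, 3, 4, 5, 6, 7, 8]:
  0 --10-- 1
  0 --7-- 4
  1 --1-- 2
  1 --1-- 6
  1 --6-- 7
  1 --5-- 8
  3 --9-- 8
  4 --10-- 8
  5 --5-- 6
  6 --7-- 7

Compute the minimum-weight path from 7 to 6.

Using Dijkstra's algorithm from vertex 7:
Shortest path: 7 -> 6
Total weight: 7 = 7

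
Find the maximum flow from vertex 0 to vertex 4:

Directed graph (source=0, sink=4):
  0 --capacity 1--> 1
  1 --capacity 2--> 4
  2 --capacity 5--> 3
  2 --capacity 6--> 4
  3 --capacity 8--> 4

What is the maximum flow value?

Computing max flow:
  Flow on (0->1): 1/1
  Flow on (1->4): 1/2
Maximum flow = 1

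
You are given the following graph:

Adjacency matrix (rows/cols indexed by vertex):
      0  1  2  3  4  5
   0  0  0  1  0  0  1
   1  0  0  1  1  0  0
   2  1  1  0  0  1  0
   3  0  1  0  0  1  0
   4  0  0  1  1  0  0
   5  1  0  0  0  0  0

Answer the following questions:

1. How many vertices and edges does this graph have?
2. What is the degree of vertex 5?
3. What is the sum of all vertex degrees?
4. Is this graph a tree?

Count: 6 vertices, 6 edges.
Vertex 5 has neighbors [0], degree = 1.
Handshaking lemma: 2 * 6 = 12.
A tree on 6 vertices has 5 edges. This graph has 6 edges (1 extra). Not a tree.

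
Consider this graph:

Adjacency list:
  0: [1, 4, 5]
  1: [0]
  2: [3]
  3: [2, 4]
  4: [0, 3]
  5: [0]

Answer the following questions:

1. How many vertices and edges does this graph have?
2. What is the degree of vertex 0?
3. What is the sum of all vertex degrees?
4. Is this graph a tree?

Count: 6 vertices, 5 edges.
Vertex 0 has neighbors [1, 4, 5], degree = 3.
Handshaking lemma: 2 * 5 = 10.
A graph is a tree iff it is connected and has exactly n-1 edges. This graph is connected (all 6 vertices in one component) and has 6-1 = 5 edges. It is a tree.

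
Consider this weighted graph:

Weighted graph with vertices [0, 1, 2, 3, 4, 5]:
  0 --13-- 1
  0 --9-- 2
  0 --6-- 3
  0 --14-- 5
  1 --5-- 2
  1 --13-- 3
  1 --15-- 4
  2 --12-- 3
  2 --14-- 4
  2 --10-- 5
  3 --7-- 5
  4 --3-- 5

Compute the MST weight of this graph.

Applying Kruskal's algorithm (sort edges by weight, add if no cycle):
  Add (4,5) w=3
  Add (1,2) w=5
  Add (0,3) w=6
  Add (3,5) w=7
  Add (0,2) w=9
  Skip (2,5) w=10 (creates cycle)
  Skip (2,3) w=12 (creates cycle)
  Skip (0,1) w=13 (creates cycle)
  Skip (1,3) w=13 (creates cycle)
  Skip (0,5) w=14 (creates cycle)
  Skip (2,4) w=14 (creates cycle)
  Skip (1,4) w=15 (creates cycle)
MST weight = 30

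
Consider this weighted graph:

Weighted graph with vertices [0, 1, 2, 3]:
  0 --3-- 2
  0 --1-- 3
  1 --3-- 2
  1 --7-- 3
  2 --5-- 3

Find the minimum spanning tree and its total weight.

Applying Kruskal's algorithm (sort edges by weight, add if no cycle):
  Add (0,3) w=1
  Add (0,2) w=3
  Add (1,2) w=3
  Skip (2,3) w=5 (creates cycle)
  Skip (1,3) w=7 (creates cycle)
MST weight = 7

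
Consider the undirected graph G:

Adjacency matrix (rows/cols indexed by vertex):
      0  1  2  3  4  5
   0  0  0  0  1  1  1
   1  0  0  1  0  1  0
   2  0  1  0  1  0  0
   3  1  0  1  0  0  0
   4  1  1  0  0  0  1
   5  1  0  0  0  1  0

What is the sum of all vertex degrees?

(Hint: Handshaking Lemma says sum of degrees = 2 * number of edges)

Count edges: 7 edges.
By Handshaking Lemma: sum of degrees = 2 * 7 = 14.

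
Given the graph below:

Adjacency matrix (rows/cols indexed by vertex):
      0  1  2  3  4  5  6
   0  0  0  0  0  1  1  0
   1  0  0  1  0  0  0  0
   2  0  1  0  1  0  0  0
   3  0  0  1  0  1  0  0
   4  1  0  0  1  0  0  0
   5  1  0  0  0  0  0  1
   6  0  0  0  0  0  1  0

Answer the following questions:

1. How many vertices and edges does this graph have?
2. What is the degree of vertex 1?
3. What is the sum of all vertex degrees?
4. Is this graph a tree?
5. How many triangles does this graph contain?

Count: 7 vertices, 6 edges.
Vertex 1 has neighbors [2], degree = 1.
Handshaking lemma: 2 * 6 = 12.
A graph is a tree iff it is connected and has exactly n-1 edges. This graph is connected (all 7 vertices in one component) and has 7-1 = 6 edges. It is a tree.
Number of triangles = 0.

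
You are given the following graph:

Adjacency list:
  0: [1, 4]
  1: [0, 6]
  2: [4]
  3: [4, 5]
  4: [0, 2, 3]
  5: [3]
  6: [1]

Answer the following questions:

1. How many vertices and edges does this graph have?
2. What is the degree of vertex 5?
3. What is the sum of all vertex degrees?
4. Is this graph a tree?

Count: 7 vertices, 6 edges.
Vertex 5 has neighbors [3], degree = 1.
Handshaking lemma: 2 * 6 = 12.
A graph is a tree iff it is connected and has exactly n-1 edges. This graph is connected (all 7 vertices in one component) and has 7-1 = 6 edges. It is a tree.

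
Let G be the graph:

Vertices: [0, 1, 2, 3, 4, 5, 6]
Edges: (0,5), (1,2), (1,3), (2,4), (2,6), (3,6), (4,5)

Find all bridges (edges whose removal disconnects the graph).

A bridge is an edge whose removal increases the number of connected components.
Bridges found: (0,5), (2,4), (4,5)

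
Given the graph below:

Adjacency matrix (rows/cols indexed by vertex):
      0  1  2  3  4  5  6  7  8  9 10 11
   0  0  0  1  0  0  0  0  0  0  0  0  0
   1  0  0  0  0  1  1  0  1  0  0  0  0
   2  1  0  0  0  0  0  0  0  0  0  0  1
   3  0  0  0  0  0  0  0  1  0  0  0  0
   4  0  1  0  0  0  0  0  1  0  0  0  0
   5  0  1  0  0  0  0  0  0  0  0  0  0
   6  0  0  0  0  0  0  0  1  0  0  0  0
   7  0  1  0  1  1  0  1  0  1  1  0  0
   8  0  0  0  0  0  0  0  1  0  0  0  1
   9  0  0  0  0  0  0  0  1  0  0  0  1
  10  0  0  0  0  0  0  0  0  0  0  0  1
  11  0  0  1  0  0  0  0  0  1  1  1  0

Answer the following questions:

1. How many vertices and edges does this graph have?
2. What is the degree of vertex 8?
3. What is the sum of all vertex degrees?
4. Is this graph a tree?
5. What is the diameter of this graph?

Count: 12 vertices, 13 edges.
Vertex 8 has neighbors [7, 11], degree = 2.
Handshaking lemma: 2 * 13 = 26.
A tree on 12 vertices has 11 edges. This graph has 13 edges (2 extra). Not a tree.
Diameter (longest shortest path) = 6.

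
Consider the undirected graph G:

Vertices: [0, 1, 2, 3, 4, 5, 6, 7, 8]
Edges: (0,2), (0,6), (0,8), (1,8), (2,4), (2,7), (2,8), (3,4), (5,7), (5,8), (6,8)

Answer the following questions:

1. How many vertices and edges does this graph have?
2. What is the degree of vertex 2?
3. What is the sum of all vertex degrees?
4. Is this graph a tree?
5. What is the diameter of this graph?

Count: 9 vertices, 11 edges.
Vertex 2 has neighbors [0, 4, 7, 8], degree = 4.
Handshaking lemma: 2 * 11 = 22.
A tree on 9 vertices has 8 edges. This graph has 11 edges (3 extra). Not a tree.
Diameter (longest shortest path) = 4.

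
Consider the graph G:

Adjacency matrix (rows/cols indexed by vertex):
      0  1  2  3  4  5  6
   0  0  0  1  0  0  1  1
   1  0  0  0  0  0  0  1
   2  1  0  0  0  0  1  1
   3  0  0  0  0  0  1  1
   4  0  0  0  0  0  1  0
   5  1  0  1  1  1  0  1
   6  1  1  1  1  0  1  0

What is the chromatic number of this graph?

The graph has a maximum clique of size 4 (lower bound on chromatic number).
A valid 4-coloring: {0: 2, 1: 0, 2: 3, 3: 2, 4: 1, 5: 0, 6: 1}.
Chromatic number = 4.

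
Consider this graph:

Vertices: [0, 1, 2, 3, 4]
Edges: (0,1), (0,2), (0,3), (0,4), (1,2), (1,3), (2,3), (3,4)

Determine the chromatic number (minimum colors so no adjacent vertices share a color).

The graph has a maximum clique of size 4 (lower bound on chromatic number).
A valid 4-coloring: {0: 0, 1: 2, 2: 3, 3: 1, 4: 2}.
Chromatic number = 4.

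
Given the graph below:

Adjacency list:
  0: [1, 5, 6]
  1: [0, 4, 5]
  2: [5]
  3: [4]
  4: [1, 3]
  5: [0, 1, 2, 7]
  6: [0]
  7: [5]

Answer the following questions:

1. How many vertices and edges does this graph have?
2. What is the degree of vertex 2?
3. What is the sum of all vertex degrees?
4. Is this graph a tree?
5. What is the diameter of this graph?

Count: 8 vertices, 8 edges.
Vertex 2 has neighbors [5], degree = 1.
Handshaking lemma: 2 * 8 = 16.
A tree on 8 vertices has 7 edges. This graph has 8 edges (1 extra). Not a tree.
Diameter (longest shortest path) = 4.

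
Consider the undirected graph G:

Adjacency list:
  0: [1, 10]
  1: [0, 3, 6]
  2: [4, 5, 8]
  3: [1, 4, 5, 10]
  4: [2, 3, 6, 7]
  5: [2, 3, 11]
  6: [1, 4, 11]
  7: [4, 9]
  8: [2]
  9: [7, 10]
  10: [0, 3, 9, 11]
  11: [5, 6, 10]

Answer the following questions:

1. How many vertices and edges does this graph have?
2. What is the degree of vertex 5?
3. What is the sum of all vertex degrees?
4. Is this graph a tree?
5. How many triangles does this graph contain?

Count: 12 vertices, 17 edges.
Vertex 5 has neighbors [2, 3, 11], degree = 3.
Handshaking lemma: 2 * 17 = 34.
A tree on 12 vertices has 11 edges. This graph has 17 edges (6 extra). Not a tree.
Number of triangles = 0.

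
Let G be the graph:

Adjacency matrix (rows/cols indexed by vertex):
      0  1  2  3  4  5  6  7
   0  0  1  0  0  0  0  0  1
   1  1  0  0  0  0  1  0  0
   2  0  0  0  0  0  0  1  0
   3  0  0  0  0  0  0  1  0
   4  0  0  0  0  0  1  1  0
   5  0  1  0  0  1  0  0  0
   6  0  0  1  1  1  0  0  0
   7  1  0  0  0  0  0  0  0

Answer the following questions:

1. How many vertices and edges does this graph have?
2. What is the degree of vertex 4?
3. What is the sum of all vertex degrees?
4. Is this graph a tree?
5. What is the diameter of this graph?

Count: 8 vertices, 7 edges.
Vertex 4 has neighbors [5, 6], degree = 2.
Handshaking lemma: 2 * 7 = 14.
A graph is a tree iff it is connected and has exactly n-1 edges. This graph is connected (all 8 vertices in one component) and has 8-1 = 7 edges. It is a tree.
Diameter (longest shortest path) = 6.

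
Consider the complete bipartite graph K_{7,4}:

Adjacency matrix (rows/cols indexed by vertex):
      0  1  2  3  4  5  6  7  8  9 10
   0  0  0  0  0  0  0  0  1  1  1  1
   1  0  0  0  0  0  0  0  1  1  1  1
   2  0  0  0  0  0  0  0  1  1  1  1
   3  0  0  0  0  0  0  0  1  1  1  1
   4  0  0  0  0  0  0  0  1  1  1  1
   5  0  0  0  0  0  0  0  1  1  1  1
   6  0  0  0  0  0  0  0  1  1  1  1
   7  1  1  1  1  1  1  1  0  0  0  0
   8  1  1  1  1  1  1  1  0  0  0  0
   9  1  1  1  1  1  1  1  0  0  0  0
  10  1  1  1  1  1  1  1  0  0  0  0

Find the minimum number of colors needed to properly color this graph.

K_{7,4} is bipartite: vertices split into two independent sets of size 7 and 4.
Color one set 0, the other 1. No adjacent vertices share a color.
Chromatic number = 2.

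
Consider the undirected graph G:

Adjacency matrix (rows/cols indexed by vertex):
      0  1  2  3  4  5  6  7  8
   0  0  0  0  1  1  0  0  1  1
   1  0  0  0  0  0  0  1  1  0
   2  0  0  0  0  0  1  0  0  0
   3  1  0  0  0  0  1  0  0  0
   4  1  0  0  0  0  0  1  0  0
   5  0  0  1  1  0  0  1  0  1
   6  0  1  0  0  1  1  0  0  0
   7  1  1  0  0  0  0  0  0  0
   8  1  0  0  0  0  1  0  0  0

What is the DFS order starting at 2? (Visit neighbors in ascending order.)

DFS from vertex 2 (neighbors processed in ascending order):
Visit order: 2, 5, 3, 0, 4, 6, 1, 7, 8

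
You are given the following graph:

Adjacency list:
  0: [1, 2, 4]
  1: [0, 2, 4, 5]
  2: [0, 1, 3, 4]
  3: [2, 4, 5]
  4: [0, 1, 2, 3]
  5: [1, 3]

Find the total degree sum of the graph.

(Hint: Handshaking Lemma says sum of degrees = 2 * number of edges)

Count edges: 10 edges.
By Handshaking Lemma: sum of degrees = 2 * 10 = 20.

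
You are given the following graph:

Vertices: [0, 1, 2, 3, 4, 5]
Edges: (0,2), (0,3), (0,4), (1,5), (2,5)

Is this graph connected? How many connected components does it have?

Checking connectivity: the graph has 1 connected component(s).
All vertices are reachable from each other. The graph IS connected.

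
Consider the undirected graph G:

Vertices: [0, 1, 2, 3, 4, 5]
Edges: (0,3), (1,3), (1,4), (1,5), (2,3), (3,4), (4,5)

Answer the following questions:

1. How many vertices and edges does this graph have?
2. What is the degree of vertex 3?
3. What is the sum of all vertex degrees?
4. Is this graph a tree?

Count: 6 vertices, 7 edges.
Vertex 3 has neighbors [0, 1, 2, 4], degree = 4.
Handshaking lemma: 2 * 7 = 14.
A tree on 6 vertices has 5 edges. This graph has 7 edges (2 extra). Not a tree.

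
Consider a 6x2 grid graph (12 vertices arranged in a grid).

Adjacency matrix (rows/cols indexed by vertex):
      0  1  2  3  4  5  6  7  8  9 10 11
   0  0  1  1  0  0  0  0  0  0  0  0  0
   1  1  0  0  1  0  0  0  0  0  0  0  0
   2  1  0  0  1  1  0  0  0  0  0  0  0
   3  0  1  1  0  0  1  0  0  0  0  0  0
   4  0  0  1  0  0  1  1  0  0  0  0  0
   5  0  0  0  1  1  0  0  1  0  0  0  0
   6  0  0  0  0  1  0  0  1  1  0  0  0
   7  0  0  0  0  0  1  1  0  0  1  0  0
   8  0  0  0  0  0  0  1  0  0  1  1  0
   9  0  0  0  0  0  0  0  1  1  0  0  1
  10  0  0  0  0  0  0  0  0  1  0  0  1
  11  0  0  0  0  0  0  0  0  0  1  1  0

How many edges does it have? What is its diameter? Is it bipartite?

A 6x2 grid has 10 vertical edges and 6 horizontal edges.
Total edges = 10 + 6 = 16.
Diameter = (6-1) + (2-1) = 6 (corner to opposite corner).
Grid graphs are bipartite (checkerboard coloring).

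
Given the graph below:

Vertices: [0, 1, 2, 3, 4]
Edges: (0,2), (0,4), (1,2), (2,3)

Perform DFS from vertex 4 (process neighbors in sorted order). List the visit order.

DFS from vertex 4 (neighbors processed in ascending order):
Visit order: 4, 0, 2, 1, 3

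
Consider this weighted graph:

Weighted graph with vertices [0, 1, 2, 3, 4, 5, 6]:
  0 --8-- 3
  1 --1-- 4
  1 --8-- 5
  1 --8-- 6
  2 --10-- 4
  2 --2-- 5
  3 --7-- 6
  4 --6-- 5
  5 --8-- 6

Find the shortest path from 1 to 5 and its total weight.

Using Dijkstra's algorithm from vertex 1:
Shortest path: 1 -> 4 -> 5
Total weight: 1 + 6 = 7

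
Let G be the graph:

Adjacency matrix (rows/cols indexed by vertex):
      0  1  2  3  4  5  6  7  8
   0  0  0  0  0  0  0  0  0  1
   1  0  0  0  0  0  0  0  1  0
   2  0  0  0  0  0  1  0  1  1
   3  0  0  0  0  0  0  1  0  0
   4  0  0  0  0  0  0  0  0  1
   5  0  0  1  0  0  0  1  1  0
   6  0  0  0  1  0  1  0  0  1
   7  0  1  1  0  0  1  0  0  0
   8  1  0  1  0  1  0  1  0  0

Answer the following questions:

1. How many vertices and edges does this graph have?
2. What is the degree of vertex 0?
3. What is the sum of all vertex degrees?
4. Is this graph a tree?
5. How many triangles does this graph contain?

Count: 9 vertices, 10 edges.
Vertex 0 has neighbors [8], degree = 1.
Handshaking lemma: 2 * 10 = 20.
A tree on 9 vertices has 8 edges. This graph has 10 edges (2 extra). Not a tree.
Number of triangles = 1.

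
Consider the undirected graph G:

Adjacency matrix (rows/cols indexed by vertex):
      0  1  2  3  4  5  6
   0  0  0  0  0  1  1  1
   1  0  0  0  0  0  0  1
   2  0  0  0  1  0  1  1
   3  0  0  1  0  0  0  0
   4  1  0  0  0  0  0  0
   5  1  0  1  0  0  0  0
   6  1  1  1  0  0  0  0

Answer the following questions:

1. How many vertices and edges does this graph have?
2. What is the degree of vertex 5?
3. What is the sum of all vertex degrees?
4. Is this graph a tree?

Count: 7 vertices, 7 edges.
Vertex 5 has neighbors [0, 2], degree = 2.
Handshaking lemma: 2 * 7 = 14.
A tree on 7 vertices has 6 edges. This graph has 7 edges (1 extra). Not a tree.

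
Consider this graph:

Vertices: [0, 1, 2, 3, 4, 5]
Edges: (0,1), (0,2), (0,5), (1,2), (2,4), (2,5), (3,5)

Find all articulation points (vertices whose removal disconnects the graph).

An articulation point is a vertex whose removal disconnects the graph.
Articulation points: [2, 5]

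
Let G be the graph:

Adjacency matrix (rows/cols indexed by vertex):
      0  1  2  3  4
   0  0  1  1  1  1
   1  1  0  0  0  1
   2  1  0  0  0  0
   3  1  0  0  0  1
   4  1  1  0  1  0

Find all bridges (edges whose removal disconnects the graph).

A bridge is an edge whose removal increases the number of connected components.
Bridges found: (0,2)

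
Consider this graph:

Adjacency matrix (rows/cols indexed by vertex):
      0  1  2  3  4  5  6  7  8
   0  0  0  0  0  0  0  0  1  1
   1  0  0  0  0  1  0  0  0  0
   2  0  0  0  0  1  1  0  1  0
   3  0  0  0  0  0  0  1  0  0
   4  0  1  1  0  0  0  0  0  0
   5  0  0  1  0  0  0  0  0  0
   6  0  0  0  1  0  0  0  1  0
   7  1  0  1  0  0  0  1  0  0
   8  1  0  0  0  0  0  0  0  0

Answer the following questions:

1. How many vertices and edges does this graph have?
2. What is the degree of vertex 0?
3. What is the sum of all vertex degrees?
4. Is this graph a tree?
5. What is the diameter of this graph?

Count: 9 vertices, 8 edges.
Vertex 0 has neighbors [7, 8], degree = 2.
Handshaking lemma: 2 * 8 = 16.
A graph is a tree iff it is connected and has exactly n-1 edges. This graph is connected (all 9 vertices in one component) and has 9-1 = 8 edges. It is a tree.
Diameter (longest shortest path) = 5.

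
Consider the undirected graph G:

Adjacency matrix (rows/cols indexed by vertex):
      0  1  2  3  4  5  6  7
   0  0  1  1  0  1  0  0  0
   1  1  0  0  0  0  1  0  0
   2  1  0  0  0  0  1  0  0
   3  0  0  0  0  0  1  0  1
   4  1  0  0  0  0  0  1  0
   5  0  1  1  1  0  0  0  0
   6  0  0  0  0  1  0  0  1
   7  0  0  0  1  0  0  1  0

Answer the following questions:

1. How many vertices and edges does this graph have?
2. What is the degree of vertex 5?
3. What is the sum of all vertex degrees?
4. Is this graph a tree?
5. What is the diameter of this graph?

Count: 8 vertices, 9 edges.
Vertex 5 has neighbors [1, 2, 3], degree = 3.
Handshaking lemma: 2 * 9 = 18.
A tree on 8 vertices has 7 edges. This graph has 9 edges (2 extra). Not a tree.
Diameter (longest shortest path) = 3.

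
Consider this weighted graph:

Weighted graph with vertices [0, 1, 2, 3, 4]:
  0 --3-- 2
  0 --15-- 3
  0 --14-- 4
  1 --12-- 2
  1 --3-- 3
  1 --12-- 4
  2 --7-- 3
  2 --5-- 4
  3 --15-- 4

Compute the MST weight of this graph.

Applying Kruskal's algorithm (sort edges by weight, add if no cycle):
  Add (0,2) w=3
  Add (1,3) w=3
  Add (2,4) w=5
  Add (2,3) w=7
  Skip (1,2) w=12 (creates cycle)
  Skip (1,4) w=12 (creates cycle)
  Skip (0,4) w=14 (creates cycle)
  Skip (0,3) w=15 (creates cycle)
  Skip (3,4) w=15 (creates cycle)
MST weight = 18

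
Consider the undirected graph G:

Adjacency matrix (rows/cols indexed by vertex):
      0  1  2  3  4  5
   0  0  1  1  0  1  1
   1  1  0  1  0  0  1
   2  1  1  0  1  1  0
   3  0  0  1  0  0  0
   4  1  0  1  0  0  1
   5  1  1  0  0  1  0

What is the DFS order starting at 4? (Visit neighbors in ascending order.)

DFS from vertex 4 (neighbors processed in ascending order):
Visit order: 4, 0, 1, 2, 3, 5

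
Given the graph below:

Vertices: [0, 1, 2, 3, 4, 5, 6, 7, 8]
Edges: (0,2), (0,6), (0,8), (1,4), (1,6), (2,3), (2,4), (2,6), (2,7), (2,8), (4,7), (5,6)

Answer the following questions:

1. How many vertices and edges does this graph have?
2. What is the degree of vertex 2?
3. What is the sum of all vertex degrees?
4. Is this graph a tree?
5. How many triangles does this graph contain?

Count: 9 vertices, 12 edges.
Vertex 2 has neighbors [0, 3, 4, 6, 7, 8], degree = 6.
Handshaking lemma: 2 * 12 = 24.
A tree on 9 vertices has 8 edges. This graph has 12 edges (4 extra). Not a tree.
Number of triangles = 3.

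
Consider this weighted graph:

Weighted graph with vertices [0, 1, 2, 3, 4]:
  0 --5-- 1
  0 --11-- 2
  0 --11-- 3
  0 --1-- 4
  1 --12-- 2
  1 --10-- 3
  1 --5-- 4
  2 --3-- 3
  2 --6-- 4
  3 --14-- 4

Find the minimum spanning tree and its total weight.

Applying Kruskal's algorithm (sort edges by weight, add if no cycle):
  Add (0,4) w=1
  Add (2,3) w=3
  Add (0,1) w=5
  Skip (1,4) w=5 (creates cycle)
  Add (2,4) w=6
  Skip (1,3) w=10 (creates cycle)
  Skip (0,3) w=11 (creates cycle)
  Skip (0,2) w=11 (creates cycle)
  Skip (1,2) w=12 (creates cycle)
  Skip (3,4) w=14 (creates cycle)
MST weight = 15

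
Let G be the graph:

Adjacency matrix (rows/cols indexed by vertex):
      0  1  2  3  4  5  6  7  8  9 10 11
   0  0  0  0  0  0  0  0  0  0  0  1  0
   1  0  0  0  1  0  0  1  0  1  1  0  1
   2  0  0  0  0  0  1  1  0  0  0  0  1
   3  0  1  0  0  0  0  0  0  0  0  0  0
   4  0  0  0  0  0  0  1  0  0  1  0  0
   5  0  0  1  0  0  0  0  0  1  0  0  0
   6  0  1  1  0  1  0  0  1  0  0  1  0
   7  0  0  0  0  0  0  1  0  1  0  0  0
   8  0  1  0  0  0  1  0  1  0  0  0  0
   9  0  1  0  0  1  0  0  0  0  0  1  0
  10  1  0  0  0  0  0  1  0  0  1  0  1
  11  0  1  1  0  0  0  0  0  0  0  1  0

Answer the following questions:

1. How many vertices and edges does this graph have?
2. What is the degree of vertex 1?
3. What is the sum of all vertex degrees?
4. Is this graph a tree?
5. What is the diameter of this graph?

Count: 12 vertices, 17 edges.
Vertex 1 has neighbors [3, 6, 8, 9, 11], degree = 5.
Handshaking lemma: 2 * 17 = 34.
A tree on 12 vertices has 11 edges. This graph has 17 edges (6 extra). Not a tree.
Diameter (longest shortest path) = 4.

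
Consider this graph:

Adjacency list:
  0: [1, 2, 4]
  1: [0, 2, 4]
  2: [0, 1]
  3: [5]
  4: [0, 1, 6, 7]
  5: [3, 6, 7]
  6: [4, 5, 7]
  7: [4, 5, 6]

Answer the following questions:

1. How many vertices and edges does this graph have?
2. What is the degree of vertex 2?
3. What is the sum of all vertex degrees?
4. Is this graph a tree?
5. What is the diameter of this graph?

Count: 8 vertices, 11 edges.
Vertex 2 has neighbors [0, 1], degree = 2.
Handshaking lemma: 2 * 11 = 22.
A tree on 8 vertices has 7 edges. This graph has 11 edges (4 extra). Not a tree.
Diameter (longest shortest path) = 5.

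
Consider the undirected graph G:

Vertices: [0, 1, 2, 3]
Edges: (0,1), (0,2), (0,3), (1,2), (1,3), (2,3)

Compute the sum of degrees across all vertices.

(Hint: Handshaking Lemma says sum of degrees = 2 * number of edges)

Count edges: 6 edges.
By Handshaking Lemma: sum of degrees = 2 * 6 = 12.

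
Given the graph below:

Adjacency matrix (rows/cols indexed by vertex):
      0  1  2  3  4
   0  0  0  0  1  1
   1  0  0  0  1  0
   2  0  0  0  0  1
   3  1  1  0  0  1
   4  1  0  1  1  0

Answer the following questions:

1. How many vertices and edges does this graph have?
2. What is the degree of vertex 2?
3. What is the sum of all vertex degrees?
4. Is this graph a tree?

Count: 5 vertices, 5 edges.
Vertex 2 has neighbors [4], degree = 1.
Handshaking lemma: 2 * 5 = 10.
A tree on 5 vertices has 4 edges. This graph has 5 edges (1 extra). Not a tree.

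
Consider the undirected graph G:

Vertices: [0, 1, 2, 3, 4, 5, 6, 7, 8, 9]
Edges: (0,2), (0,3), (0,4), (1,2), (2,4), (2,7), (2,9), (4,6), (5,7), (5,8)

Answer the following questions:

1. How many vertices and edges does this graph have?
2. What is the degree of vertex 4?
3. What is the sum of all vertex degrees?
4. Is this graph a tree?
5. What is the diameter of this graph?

Count: 10 vertices, 10 edges.
Vertex 4 has neighbors [0, 2, 6], degree = 3.
Handshaking lemma: 2 * 10 = 20.
A tree on 10 vertices has 9 edges. This graph has 10 edges (1 extra). Not a tree.
Diameter (longest shortest path) = 5.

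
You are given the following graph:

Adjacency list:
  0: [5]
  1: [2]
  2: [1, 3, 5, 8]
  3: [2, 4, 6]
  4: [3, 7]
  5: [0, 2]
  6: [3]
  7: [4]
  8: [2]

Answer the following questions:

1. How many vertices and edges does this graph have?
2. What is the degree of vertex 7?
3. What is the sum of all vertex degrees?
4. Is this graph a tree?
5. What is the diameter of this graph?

Count: 9 vertices, 8 edges.
Vertex 7 has neighbors [4], degree = 1.
Handshaking lemma: 2 * 8 = 16.
A graph is a tree iff it is connected and has exactly n-1 edges. This graph is connected (all 9 vertices in one component) and has 9-1 = 8 edges. It is a tree.
Diameter (longest shortest path) = 5.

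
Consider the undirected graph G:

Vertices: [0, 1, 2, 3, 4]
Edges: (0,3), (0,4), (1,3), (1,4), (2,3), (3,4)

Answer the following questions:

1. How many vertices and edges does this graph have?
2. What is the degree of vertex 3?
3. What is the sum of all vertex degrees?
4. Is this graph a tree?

Count: 5 vertices, 6 edges.
Vertex 3 has neighbors [0, 1, 2, 4], degree = 4.
Handshaking lemma: 2 * 6 = 12.
A tree on 5 vertices has 4 edges. This graph has 6 edges (2 extra). Not a tree.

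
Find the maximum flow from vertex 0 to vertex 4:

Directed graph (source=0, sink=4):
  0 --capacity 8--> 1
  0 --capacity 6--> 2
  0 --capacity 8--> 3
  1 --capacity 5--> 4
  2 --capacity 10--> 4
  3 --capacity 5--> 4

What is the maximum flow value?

Computing max flow:
  Flow on (0->1): 5/8
  Flow on (0->2): 6/6
  Flow on (0->3): 5/8
  Flow on (1->4): 5/5
  Flow on (2->4): 6/10
  Flow on (3->4): 5/5
Maximum flow = 16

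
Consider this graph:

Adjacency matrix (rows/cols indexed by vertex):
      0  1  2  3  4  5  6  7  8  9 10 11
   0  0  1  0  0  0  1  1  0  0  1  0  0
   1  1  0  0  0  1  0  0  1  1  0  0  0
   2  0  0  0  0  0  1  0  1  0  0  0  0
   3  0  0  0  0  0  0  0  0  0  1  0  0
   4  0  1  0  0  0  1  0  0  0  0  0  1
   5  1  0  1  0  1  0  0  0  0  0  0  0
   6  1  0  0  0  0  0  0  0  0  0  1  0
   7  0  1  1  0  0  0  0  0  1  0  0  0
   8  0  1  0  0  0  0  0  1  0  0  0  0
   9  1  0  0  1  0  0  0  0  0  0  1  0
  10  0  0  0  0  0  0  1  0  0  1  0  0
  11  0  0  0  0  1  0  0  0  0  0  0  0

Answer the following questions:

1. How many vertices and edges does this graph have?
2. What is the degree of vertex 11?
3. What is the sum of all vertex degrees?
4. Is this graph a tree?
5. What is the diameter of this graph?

Count: 12 vertices, 15 edges.
Vertex 11 has neighbors [4], degree = 1.
Handshaking lemma: 2 * 15 = 30.
A tree on 12 vertices has 11 edges. This graph has 15 edges (4 extra). Not a tree.
Diameter (longest shortest path) = 5.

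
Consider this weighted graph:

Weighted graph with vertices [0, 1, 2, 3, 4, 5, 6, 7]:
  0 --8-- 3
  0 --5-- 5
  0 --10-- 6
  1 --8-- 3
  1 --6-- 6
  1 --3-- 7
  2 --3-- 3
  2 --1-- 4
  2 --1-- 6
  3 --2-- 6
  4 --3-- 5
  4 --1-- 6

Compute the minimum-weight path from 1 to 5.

Using Dijkstra's algorithm from vertex 1:
Shortest path: 1 -> 6 -> 4 -> 5
Total weight: 6 + 1 + 3 = 10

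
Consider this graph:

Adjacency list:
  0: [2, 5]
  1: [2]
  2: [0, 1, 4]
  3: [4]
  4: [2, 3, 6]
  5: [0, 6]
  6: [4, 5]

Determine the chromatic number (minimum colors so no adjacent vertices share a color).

The graph has a maximum clique of size 2 (lower bound on chromatic number).
A valid 3-coloring: {0: 1, 1: 1, 2: 0, 3: 0, 4: 1, 5: 0, 6: 2}.
No proper 2-coloring exists (verified by exhaustive search).
Chromatic number = 3.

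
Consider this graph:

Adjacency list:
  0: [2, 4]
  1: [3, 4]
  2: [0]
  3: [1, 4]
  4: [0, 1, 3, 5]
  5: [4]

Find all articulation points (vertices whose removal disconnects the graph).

An articulation point is a vertex whose removal disconnects the graph.
Articulation points: [0, 4]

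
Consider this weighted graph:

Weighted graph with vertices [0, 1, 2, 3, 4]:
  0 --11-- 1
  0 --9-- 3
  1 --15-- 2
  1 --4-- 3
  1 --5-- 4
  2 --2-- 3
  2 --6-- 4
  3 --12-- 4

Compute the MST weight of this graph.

Applying Kruskal's algorithm (sort edges by weight, add if no cycle):
  Add (2,3) w=2
  Add (1,3) w=4
  Add (1,4) w=5
  Skip (2,4) w=6 (creates cycle)
  Add (0,3) w=9
  Skip (0,1) w=11 (creates cycle)
  Skip (3,4) w=12 (creates cycle)
  Skip (1,2) w=15 (creates cycle)
MST weight = 20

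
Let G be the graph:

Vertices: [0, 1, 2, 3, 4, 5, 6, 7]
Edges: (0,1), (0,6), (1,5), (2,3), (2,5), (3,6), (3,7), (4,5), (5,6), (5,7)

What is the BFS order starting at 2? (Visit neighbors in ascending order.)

BFS from vertex 2 (neighbors processed in ascending order):
Visit order: 2, 3, 5, 6, 7, 1, 4, 0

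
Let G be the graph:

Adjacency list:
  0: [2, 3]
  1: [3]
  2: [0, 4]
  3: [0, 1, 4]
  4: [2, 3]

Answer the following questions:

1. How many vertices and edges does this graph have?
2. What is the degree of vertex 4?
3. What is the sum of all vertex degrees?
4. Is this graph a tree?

Count: 5 vertices, 5 edges.
Vertex 4 has neighbors [2, 3], degree = 2.
Handshaking lemma: 2 * 5 = 10.
A tree on 5 vertices has 4 edges. This graph has 5 edges (1 extra). Not a tree.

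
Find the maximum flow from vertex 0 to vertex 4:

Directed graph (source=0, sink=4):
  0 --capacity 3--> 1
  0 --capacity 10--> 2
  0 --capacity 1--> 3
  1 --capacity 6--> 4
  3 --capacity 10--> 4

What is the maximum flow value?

Computing max flow:
  Flow on (0->1): 3/3
  Flow on (0->3): 1/1
  Flow on (1->4): 3/6
  Flow on (3->4): 1/10
Maximum flow = 4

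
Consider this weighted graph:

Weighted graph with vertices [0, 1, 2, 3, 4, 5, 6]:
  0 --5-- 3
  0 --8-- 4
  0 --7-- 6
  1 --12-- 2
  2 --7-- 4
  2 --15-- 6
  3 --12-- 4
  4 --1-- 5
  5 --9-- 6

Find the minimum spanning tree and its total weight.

Applying Kruskal's algorithm (sort edges by weight, add if no cycle):
  Add (4,5) w=1
  Add (0,3) w=5
  Add (0,6) w=7
  Add (2,4) w=7
  Add (0,4) w=8
  Skip (5,6) w=9 (creates cycle)
  Add (1,2) w=12
  Skip (3,4) w=12 (creates cycle)
  Skip (2,6) w=15 (creates cycle)
MST weight = 40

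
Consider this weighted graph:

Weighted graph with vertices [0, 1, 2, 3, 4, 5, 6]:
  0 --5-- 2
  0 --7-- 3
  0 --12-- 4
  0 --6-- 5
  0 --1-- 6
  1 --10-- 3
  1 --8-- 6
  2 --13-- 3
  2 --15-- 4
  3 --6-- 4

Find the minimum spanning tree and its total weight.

Applying Kruskal's algorithm (sort edges by weight, add if no cycle):
  Add (0,6) w=1
  Add (0,2) w=5
  Add (0,5) w=6
  Add (3,4) w=6
  Add (0,3) w=7
  Add (1,6) w=8
  Skip (1,3) w=10 (creates cycle)
  Skip (0,4) w=12 (creates cycle)
  Skip (2,3) w=13 (creates cycle)
  Skip (2,4) w=15 (creates cycle)
MST weight = 33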